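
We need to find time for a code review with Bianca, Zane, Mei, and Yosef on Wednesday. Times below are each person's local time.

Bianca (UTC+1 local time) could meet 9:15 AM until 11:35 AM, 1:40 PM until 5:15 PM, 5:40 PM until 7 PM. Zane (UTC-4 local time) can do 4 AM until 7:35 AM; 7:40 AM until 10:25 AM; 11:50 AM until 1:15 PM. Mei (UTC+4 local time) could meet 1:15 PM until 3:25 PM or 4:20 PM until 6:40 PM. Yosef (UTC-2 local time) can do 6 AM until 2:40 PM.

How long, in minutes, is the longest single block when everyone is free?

Bianca in UTC: 08:15-10:35, 12:40-16:15, 16:40-18:00 (subtract 1h to convert from UTC+1).
Zane in UTC: 08:00-11:35, 11:40-14:25, 15:50-17:15 (add 4h to convert from UTC-4).
Mei in UTC: 09:15-11:25, 12:20-14:40 (subtract 4h to convert from UTC+4).
Yosef in UTC: 08:00-16:40 (add 2h to convert from UTC-2).
Bianca ∩ Zane: 08:15-10:35, 12:40-14:25, 15:50-16:15, 16:40-17:15.
Bianca ∩ Zane ∩ Mei: 09:15-10:35, 12:40-14:25.
Bianca ∩ Zane ∩ Mei ∩ Yosef: 09:15-10:35, 12:40-14:25.
So the common availability across everyone is 09:15-10:35, 12:40-14:25.
The longest is 12:40-14:25 at 105 minutes.

105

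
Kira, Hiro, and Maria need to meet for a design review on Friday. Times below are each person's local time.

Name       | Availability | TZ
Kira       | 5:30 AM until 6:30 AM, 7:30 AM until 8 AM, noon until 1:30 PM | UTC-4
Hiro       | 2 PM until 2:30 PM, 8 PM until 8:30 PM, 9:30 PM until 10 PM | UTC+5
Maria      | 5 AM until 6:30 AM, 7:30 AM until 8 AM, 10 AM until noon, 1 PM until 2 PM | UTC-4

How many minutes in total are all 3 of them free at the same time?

Kira in UTC: 09:30-10:30, 11:30-12:00, 16:00-17:30 (add 4h to convert from UTC-4).
Hiro in UTC: 09:00-09:30, 15:00-15:30, 16:30-17:00 (subtract 5h to convert from UTC+5).
Maria in UTC: 09:00-10:30, 11:30-12:00, 14:00-16:00, 17:00-18:00 (add 4h to convert from UTC-4).
Kira ∩ Hiro: 16:30-17:00.
Kira ∩ Hiro ∩ Maria: ∅.
There is no time when everyone is free.
There is no common window, so the total is 0 minutes.

0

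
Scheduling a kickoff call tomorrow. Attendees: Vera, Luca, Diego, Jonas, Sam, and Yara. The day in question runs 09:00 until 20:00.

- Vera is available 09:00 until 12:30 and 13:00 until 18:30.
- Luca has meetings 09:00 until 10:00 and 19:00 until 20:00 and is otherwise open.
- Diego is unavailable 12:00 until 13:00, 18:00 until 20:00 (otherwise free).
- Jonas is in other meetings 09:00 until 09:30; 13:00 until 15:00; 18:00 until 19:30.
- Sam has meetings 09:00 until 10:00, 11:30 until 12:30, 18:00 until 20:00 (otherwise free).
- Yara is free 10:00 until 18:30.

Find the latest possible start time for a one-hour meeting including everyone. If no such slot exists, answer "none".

17:00

Vera free: 09:00-12:30, 13:00-18:30.
Luca free: 10:00-19:00 (invert busy blocks within the working day).
Diego free: 09:00-12:00, 13:00-18:00 (invert busy blocks within the working day).
Jonas free: 09:30-13:00, 15:00-18:00, 19:30-20:00 (invert busy blocks within the working day).
Sam free: 10:00-11:30, 12:30-18:00 (invert busy blocks within the working day).
Yara free: 10:00-18:30.
Vera ∩ Luca: 10:00-12:30, 13:00-18:30.
Vera ∩ Luca ∩ Diego: 10:00-12:00, 13:00-18:00.
Vera ∩ Luca ∩ Diego ∩ Jonas: 10:00-12:00, 15:00-18:00.
Vera ∩ Luca ∩ Diego ∩ Jonas ∩ Sam: 10:00-11:30, 15:00-18:00.
Vera ∩ Luca ∩ Diego ∩ Jonas ∩ Sam ∩ Yara: 10:00-11:30, 15:00-18:00.
The last common window of at least 60 minutes is 15:00-18:00; a 60-minute meeting can start as late as 17:00 and still end by 18:00.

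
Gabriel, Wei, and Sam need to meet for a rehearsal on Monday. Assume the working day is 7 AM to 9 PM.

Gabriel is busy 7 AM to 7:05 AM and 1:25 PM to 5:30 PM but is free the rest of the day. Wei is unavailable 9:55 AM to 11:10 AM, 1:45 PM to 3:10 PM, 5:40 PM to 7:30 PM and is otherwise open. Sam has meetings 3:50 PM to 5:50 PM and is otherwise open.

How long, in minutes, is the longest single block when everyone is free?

Gabriel free: 07:05-13:25, 17:30-21:00 (invert busy blocks within the working day).
Wei free: 07:00-09:55, 11:10-13:45, 15:10-17:40, 19:30-21:00 (invert busy blocks within the working day).
Sam free: 07:00-15:50, 17:50-21:00 (invert busy blocks within the working day).
Gabriel ∩ Wei: 07:05-09:55, 11:10-13:25, 17:30-17:40, 19:30-21:00.
Gabriel ∩ Wei ∩ Sam: 07:05-09:55, 11:10-13:25, 19:30-21:00.
The longest is 07:05-09:55 at 170 minutes.

170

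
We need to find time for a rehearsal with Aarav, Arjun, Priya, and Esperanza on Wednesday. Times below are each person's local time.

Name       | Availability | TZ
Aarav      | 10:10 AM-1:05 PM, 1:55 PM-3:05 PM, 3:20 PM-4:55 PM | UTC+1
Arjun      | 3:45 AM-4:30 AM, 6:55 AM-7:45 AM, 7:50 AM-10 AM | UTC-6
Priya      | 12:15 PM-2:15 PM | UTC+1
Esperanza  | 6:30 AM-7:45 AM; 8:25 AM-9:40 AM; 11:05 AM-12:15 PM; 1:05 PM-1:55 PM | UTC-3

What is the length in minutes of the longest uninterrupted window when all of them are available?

Aarav in UTC: 09:10-12:05, 12:55-14:05, 14:20-15:55 (subtract 1h to convert from UTC+1).
Arjun in UTC: 09:45-10:30, 12:55-13:45, 13:50-16:00 (add 6h to convert from UTC-6).
Priya in UTC: 11:15-13:15 (subtract 1h to convert from UTC+1).
Esperanza in UTC: 09:30-10:45, 11:25-12:40, 14:05-15:15, 16:05-16:55 (add 3h to convert from UTC-3).
Aarav ∩ Arjun: 09:45-10:30, 12:55-13:45, 13:50-14:05, 14:20-15:55.
Aarav ∩ Arjun ∩ Priya: 12:55-13:15.
Aarav ∩ Arjun ∩ Priya ∩ Esperanza: ∅.
There is no time when everyone is free.
No common window exists, so the longest block is 0 minutes.

0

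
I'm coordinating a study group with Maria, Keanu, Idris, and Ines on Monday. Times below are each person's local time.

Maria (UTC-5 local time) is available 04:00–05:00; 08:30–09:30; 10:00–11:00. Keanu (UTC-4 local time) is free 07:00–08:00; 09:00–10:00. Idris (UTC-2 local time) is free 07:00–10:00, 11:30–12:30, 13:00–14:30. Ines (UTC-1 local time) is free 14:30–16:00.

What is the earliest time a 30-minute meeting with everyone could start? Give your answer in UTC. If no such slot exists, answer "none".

Maria in UTC: 09:00-10:00, 13:30-14:30, 15:00-16:00 (add 5h to convert from UTC-5).
Keanu in UTC: 11:00-12:00, 13:00-14:00 (add 4h to convert from UTC-4).
Idris in UTC: 09:00-12:00, 13:30-14:30, 15:00-16:30 (add 2h to convert from UTC-2).
Ines in UTC: 15:30-17:00 (add 1h to convert from UTC-1).
Maria ∩ Keanu: 13:30-14:00.
Maria ∩ Keanu ∩ Idris: 13:30-14:00.
Maria ∩ Keanu ∩ Idris ∩ Ines: ∅.
There is no time when everyone is free.
No common window is at least 30 minutes long.

none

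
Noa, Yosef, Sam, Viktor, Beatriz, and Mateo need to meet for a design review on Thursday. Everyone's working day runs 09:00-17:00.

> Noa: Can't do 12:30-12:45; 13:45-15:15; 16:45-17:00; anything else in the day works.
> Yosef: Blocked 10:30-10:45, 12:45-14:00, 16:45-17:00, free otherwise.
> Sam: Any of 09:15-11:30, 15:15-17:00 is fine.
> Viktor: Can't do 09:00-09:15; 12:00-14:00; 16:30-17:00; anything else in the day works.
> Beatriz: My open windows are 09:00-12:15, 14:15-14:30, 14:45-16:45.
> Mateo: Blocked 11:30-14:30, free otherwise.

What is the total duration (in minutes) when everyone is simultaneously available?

195

Noa free: 09:00-12:30, 12:45-13:45, 15:15-16:45 (invert busy blocks within the working day).
Yosef free: 09:00-10:30, 10:45-12:45, 14:00-16:45 (invert busy blocks within the working day).
Sam free: 09:15-11:30, 15:15-17:00.
Viktor free: 09:15-12:00, 14:00-16:30 (invert busy blocks within the working day).
Beatriz free: 09:00-12:15, 14:15-14:30, 14:45-16:45.
Mateo free: 09:00-11:30, 14:30-17:00 (invert busy blocks within the working day).
Noa ∩ Yosef: 09:00-10:30, 10:45-12:30, 15:15-16:45.
Noa ∩ Yosef ∩ Sam: 09:15-10:30, 10:45-11:30, 15:15-16:45.
Noa ∩ Yosef ∩ Sam ∩ Viktor: 09:15-10:30, 10:45-11:30, 15:15-16:30.
Noa ∩ Yosef ∩ Sam ∩ Viktor ∩ Beatriz: 09:15-10:30, 10:45-11:30, 15:15-16:30.
Noa ∩ Yosef ∩ Sam ∩ Viktor ∩ Beatriz ∩ Mateo: 09:15-10:30, 10:45-11:30, 15:15-16:30.
Summing the common windows: 75 + 45 + 75 = 195 minutes.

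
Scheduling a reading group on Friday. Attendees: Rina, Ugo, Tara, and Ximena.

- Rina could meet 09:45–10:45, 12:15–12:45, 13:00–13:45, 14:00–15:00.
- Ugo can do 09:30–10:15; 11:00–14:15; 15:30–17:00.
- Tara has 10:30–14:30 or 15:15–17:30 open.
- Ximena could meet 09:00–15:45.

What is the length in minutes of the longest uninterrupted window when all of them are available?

Rina ∩ Ugo: 09:45-10:15, 12:15-12:45, 13:00-13:45, 14:00-14:15.
Rina ∩ Ugo ∩ Tara: 12:15-12:45, 13:00-13:45, 14:00-14:15.
Rina ∩ Ugo ∩ Tara ∩ Ximena: 12:15-12:45, 13:00-13:45, 14:00-14:15.
The longest is 13:00-13:45 at 45 minutes.

45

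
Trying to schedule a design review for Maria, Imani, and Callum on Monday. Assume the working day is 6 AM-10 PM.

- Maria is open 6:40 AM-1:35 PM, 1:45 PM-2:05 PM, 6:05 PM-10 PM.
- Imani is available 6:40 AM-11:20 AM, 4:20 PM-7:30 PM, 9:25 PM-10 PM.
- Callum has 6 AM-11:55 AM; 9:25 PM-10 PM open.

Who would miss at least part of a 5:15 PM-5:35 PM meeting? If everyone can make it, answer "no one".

Maria: not fully free for 17:15-17:35. Imani: free for 17:15-17:35. Callum: not fully free for 17:15-17:35.

Callum, Maria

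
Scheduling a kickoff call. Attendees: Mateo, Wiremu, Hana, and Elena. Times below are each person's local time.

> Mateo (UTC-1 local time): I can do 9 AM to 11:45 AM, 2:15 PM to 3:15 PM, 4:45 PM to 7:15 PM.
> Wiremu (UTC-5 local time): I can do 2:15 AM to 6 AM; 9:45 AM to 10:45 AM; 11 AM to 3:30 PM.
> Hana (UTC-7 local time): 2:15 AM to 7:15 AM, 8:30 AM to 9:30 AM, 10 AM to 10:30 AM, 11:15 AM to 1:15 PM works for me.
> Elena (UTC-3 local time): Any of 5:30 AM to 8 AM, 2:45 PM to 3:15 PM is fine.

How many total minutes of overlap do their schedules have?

Mateo in UTC: 10:00-12:45, 15:15-16:15, 17:45-20:15 (add 1h to convert from UTC-1).
Wiremu in UTC: 07:15-11:00, 14:45-15:45, 16:00-20:30 (add 5h to convert from UTC-5).
Hana in UTC: 09:15-14:15, 15:30-16:30, 17:00-17:30, 18:15-20:15 (add 7h to convert from UTC-7).
Elena in UTC: 08:30-11:00, 17:45-18:15 (add 3h to convert from UTC-3).
Mateo ∩ Wiremu: 10:00-11:00, 15:15-15:45, 16:00-16:15, 17:45-20:15.
Mateo ∩ Wiremu ∩ Hana: 10:00-11:00, 15:30-15:45, 16:00-16:15, 18:15-20:15.
Mateo ∩ Wiremu ∩ Hana ∩ Elena: 10:00-11:00.
That's a single block of 60 minutes.

60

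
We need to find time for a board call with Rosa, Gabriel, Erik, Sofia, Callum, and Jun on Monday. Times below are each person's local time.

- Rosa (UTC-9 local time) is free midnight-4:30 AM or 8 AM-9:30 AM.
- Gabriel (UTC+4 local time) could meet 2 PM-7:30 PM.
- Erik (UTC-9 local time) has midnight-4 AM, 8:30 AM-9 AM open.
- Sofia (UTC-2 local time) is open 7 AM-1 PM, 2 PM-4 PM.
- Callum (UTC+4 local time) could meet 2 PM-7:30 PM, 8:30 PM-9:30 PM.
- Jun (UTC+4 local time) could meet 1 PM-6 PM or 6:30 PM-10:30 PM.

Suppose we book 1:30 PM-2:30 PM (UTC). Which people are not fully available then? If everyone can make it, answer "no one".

Rosa in UTC: 09:00-13:30, 17:00-18:30 (add 9h to convert from UTC-9).
Gabriel in UTC: 10:00-15:30 (subtract 4h to convert from UTC+4).
Erik in UTC: 09:00-13:00, 17:30-18:00 (add 9h to convert from UTC-9).
Sofia in UTC: 09:00-15:00, 16:00-18:00 (add 2h to convert from UTC-2).
Callum in UTC: 10:00-15:30, 16:30-17:30 (subtract 4h to convert from UTC+4).
Jun in UTC: 09:00-14:00, 14:30-18:30 (subtract 4h to convert from UTC+4).
Rosa: not fully free for 13:30-14:30. Gabriel: free for 13:30-14:30. Erik: not fully free for 13:30-14:30. Sofia: free for 13:30-14:30. Callum: free for 13:30-14:30. Jun: not fully free for 13:30-14:30.

Erik, Jun, Rosa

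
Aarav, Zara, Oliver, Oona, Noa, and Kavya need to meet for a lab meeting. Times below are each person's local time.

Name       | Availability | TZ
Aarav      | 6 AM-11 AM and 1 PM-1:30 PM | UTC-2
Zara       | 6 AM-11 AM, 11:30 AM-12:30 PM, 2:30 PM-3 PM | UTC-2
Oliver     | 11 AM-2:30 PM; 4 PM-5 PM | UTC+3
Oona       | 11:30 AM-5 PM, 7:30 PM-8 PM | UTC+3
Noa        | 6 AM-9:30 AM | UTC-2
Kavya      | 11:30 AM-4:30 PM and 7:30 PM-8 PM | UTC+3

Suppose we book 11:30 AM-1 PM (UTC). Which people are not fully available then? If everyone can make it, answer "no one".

Noa, Oliver

Aarav in UTC: 08:00-13:00, 15:00-15:30 (add 2h to convert from UTC-2).
Zara in UTC: 08:00-13:00, 13:30-14:30, 16:30-17:00 (add 2h to convert from UTC-2).
Oliver in UTC: 08:00-11:30, 13:00-14:00 (subtract 3h to convert from UTC+3).
Oona in UTC: 08:30-14:00, 16:30-17:00 (subtract 3h to convert from UTC+3).
Noa in UTC: 08:00-11:30 (add 2h to convert from UTC-2).
Kavya in UTC: 08:30-13:30, 16:30-17:00 (subtract 3h to convert from UTC+3).
Aarav: free for 11:30-13:00. Zara: free for 11:30-13:00. Oliver: not fully free for 11:30-13:00. Oona: free for 11:30-13:00. Noa: not fully free for 11:30-13:00. Kavya: free for 11:30-13:00.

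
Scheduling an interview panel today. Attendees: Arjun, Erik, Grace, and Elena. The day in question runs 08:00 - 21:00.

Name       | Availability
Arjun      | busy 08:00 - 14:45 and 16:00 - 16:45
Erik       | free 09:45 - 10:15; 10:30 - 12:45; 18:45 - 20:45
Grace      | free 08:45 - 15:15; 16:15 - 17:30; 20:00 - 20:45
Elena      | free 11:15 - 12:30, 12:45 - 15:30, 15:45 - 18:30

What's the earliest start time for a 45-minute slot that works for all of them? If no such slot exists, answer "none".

none

Arjun free: 14:45-16:00, 16:45-21:00 (invert busy blocks within the working day).
Erik free: 09:45-10:15, 10:30-12:45, 18:45-20:45.
Grace free: 08:45-15:15, 16:15-17:30, 20:00-20:45.
Elena free: 11:15-12:30, 12:45-15:30, 15:45-18:30.
Arjun ∩ Erik: 18:45-20:45.
Arjun ∩ Erik ∩ Grace: 20:00-20:45.
Arjun ∩ Erik ∩ Grace ∩ Elena: ∅.
There is no time when everyone is free.
No common window is at least 45 minutes long.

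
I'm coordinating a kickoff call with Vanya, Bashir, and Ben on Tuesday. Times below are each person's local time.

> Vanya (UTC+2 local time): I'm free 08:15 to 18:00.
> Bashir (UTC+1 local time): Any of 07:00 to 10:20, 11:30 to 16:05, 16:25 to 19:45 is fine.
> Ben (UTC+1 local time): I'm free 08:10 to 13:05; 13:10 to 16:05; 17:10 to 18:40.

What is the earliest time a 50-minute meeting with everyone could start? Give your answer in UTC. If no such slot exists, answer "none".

07:10

Vanya in UTC: 06:15-16:00 (subtract 2h to convert from UTC+2).
Bashir in UTC: 06:00-09:20, 10:30-15:05, 15:25-18:45 (subtract 1h to convert from UTC+1).
Ben in UTC: 07:10-12:05, 12:10-15:05, 16:10-17:40 (subtract 1h to convert from UTC+1).
Vanya ∩ Bashir: 06:15-09:20, 10:30-15:05, 15:25-16:00.
Vanya ∩ Bashir ∩ Ben: 07:10-09:20, 10:30-12:05, 12:10-15:05.
The first common window of at least 50 minutes is 07:10-09:20, so the earliest start is 07:10.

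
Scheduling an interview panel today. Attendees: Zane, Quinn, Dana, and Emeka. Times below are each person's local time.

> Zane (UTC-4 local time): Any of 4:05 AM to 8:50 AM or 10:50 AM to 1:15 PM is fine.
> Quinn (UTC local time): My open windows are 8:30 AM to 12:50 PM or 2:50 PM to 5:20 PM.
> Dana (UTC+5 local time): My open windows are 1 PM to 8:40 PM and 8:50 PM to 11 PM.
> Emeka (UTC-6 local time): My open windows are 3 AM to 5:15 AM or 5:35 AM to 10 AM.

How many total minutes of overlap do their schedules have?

270

Zane in UTC: 08:05-12:50, 14:50-17:15 (add 4h to convert from UTC-4).
Quinn in UTC: 08:30-12:50, 14:50-17:20.
Dana in UTC: 08:00-15:40, 15:50-18:00 (subtract 5h to convert from UTC+5).
Emeka in UTC: 09:00-11:15, 11:35-16:00 (add 6h to convert from UTC-6).
Zane ∩ Quinn: 08:30-12:50, 14:50-17:15.
Zane ∩ Quinn ∩ Dana: 08:30-12:50, 14:50-15:40, 15:50-17:15.
Zane ∩ Quinn ∩ Dana ∩ Emeka: 09:00-11:15, 11:35-12:50, 14:50-15:40, 15:50-16:00.
Summing the common windows: 135 + 75 + 50 + 10 = 270 minutes.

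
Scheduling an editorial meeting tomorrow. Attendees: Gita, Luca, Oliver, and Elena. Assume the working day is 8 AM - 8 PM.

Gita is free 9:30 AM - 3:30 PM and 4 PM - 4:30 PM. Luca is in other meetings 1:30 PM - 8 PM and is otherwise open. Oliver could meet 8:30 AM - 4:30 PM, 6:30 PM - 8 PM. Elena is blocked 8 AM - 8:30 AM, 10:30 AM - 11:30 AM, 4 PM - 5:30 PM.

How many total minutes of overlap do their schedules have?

Gita free: 09:30-15:30, 16:00-16:30.
Luca free: 08:00-13:30 (invert busy blocks within the working day).
Oliver free: 08:30-16:30, 18:30-20:00.
Elena free: 08:30-10:30, 11:30-16:00, 17:30-20:00 (invert busy blocks within the working day).
Gita ∩ Luca: 09:30-13:30.
Gita ∩ Luca ∩ Oliver: 09:30-13:30.
Gita ∩ Luca ∩ Oliver ∩ Elena: 09:30-10:30, 11:30-13:30.
Summing the common windows: 60 + 120 = 180 minutes.

180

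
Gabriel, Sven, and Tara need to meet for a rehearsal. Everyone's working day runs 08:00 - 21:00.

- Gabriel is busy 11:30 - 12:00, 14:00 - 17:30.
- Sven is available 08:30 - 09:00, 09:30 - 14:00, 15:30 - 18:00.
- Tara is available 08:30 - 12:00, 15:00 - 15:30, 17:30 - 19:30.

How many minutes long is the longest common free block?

Gabriel free: 08:00-11:30, 12:00-14:00, 17:30-21:00 (invert busy blocks within the working day).
Sven free: 08:30-09:00, 09:30-14:00, 15:30-18:00.
Tara free: 08:30-12:00, 15:00-15:30, 17:30-19:30.
Gabriel ∩ Sven: 08:30-09:00, 09:30-11:30, 12:00-14:00, 17:30-18:00.
Gabriel ∩ Sven ∩ Tara: 08:30-09:00, 09:30-11:30, 17:30-18:00.
The longest is 09:30-11:30 at 120 minutes.

120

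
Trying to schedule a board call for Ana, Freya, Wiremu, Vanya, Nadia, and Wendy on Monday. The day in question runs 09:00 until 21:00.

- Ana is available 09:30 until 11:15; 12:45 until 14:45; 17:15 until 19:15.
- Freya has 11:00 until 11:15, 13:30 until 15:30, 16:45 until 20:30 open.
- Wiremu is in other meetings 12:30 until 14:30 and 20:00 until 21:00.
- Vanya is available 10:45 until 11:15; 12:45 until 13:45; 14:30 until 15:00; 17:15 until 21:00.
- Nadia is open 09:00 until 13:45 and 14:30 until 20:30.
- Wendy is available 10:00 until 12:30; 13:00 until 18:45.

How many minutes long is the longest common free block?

Ana free: 09:30-11:15, 12:45-14:45, 17:15-19:15.
Freya free: 11:00-11:15, 13:30-15:30, 16:45-20:30.
Wiremu free: 09:00-12:30, 14:30-20:00 (invert busy blocks within the working day).
Vanya free: 10:45-11:15, 12:45-13:45, 14:30-15:00, 17:15-21:00.
Nadia free: 09:00-13:45, 14:30-20:30.
Wendy free: 10:00-12:30, 13:00-18:45.
Ana ∩ Freya: 11:00-11:15, 13:30-14:45, 17:15-19:15.
Ana ∩ Freya ∩ Wiremu: 11:00-11:15, 14:30-14:45, 17:15-19:15.
Ana ∩ Freya ∩ Wiremu ∩ Vanya: 11:00-11:15, 14:30-14:45, 17:15-19:15.
Ana ∩ Freya ∩ Wiremu ∩ Vanya ∩ Nadia: 11:00-11:15, 14:30-14:45, 17:15-19:15.
Ana ∩ Freya ∩ Wiremu ∩ Vanya ∩ Nadia ∩ Wendy: 11:00-11:15, 14:30-14:45, 17:15-18:45.
So the common availability across everyone is 11:00-11:15, 14:30-14:45, 17:15-18:45.
The longest is 17:15-18:45 at 90 minutes.

90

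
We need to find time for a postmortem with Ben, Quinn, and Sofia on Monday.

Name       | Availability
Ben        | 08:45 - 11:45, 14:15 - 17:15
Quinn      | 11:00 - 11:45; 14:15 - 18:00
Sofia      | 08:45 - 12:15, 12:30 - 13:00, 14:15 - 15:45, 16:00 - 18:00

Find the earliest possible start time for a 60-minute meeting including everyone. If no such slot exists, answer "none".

Ben ∩ Quinn: 11:00-11:45, 14:15-17:15.
Ben ∩ Quinn ∩ Sofia: 11:00-11:45, 14:15-15:45, 16:00-17:15.
The first common window of at least 60 minutes is 14:15-15:45, so the earliest start is 14:15.

14:15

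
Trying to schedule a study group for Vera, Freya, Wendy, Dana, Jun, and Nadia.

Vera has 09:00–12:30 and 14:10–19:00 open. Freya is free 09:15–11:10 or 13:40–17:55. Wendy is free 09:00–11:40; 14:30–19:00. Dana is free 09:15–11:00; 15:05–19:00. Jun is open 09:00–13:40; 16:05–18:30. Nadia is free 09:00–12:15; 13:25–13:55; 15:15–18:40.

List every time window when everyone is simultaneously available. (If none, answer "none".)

09:15-11:00, 16:05-17:55

Vera ∩ Freya: 09:15-11:10, 14:10-17:55.
Vera ∩ Freya ∩ Wendy: 09:15-11:10, 14:30-17:55.
Vera ∩ Freya ∩ Wendy ∩ Dana: 09:15-11:00, 15:05-17:55.
Vera ∩ Freya ∩ Wendy ∩ Dana ∩ Jun: 09:15-11:00, 16:05-17:55.
Vera ∩ Freya ∩ Wendy ∩ Dana ∩ Jun ∩ Nadia: 09:15-11:00, 16:05-17:55.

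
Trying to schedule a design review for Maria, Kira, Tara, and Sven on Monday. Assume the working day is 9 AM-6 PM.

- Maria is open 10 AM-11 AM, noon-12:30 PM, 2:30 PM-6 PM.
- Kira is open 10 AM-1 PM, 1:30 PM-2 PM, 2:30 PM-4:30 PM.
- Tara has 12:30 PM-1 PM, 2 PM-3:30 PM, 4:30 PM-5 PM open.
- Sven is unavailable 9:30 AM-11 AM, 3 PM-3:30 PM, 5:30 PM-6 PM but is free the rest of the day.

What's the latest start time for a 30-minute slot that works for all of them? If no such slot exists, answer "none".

14:30

Maria free: 10:00-11:00, 12:00-12:30, 14:30-18:00.
Kira free: 10:00-13:00, 13:30-14:00, 14:30-16:30.
Tara free: 12:30-13:00, 14:00-15:30, 16:30-17:00.
Sven free: 09:00-09:30, 11:00-15:00, 15:30-17:30 (invert busy blocks within the working day).
Maria ∩ Kira: 10:00-11:00, 12:00-12:30, 14:30-16:30.
Maria ∩ Kira ∩ Tara: 14:30-15:30.
Maria ∩ Kira ∩ Tara ∩ Sven: 14:30-15:00.
The last common window of at least 30 minutes is 14:30-15:00; a 30-minute meeting can start as late as 14:30 and still end by 15:00.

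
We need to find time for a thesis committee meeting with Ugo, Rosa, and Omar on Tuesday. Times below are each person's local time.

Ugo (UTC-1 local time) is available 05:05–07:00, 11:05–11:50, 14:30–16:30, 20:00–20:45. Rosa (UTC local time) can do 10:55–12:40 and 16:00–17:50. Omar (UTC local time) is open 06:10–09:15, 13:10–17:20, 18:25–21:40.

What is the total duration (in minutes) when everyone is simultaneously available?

80

Ugo in UTC: 06:05-08:00, 12:05-12:50, 15:30-17:30, 21:00-21:45 (add 1h to convert from UTC-1).
Rosa in UTC: 10:55-12:40, 16:00-17:50.
Omar in UTC: 06:10-09:15, 13:10-17:20, 18:25-21:40.
Ugo ∩ Rosa: 12:05-12:40, 16:00-17:30.
Ugo ∩ Rosa ∩ Omar: 16:00-17:20.
That's a single block of 80 minutes.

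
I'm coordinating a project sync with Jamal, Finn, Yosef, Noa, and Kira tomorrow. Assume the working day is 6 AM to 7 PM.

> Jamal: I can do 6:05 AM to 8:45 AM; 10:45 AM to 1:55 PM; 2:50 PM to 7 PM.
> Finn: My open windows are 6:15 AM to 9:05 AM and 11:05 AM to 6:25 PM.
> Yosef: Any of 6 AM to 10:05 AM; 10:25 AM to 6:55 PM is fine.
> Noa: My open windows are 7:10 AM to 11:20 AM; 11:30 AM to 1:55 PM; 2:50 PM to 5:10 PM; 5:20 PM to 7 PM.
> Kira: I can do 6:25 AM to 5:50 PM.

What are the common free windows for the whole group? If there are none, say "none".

07:10-08:45, 11:05-11:20, 11:30-13:55, 14:50-17:10, 17:20-17:50

Jamal ∩ Finn: 06:15-08:45, 11:05-13:55, 14:50-18:25.
Jamal ∩ Finn ∩ Yosef: 06:15-08:45, 11:05-13:55, 14:50-18:25.
Jamal ∩ Finn ∩ Yosef ∩ Noa: 07:10-08:45, 11:05-11:20, 11:30-13:55, 14:50-17:10, 17:20-18:25.
Jamal ∩ Finn ∩ Yosef ∩ Noa ∩ Kira: 07:10-08:45, 11:05-11:20, 11:30-13:55, 14:50-17:10, 17:20-17:50.
Those are the intersection windows.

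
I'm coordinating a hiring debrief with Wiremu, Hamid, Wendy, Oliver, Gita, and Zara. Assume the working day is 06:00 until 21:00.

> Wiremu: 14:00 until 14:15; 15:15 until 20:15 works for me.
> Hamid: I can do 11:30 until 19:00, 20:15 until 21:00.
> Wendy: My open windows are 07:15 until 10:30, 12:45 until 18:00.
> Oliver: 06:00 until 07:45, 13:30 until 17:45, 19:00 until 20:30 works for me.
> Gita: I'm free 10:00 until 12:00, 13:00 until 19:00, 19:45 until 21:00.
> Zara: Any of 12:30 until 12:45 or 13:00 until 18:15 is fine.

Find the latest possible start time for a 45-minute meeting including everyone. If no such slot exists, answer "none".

Wiremu ∩ Hamid: 14:00-14:15, 15:15-19:00.
Wiremu ∩ Hamid ∩ Wendy: 14:00-14:15, 15:15-18:00.
Wiremu ∩ Hamid ∩ Wendy ∩ Oliver: 14:00-14:15, 15:15-17:45.
Wiremu ∩ Hamid ∩ Wendy ∩ Oliver ∩ Gita: 14:00-14:15, 15:15-17:45.
Wiremu ∩ Hamid ∩ Wendy ∩ Oliver ∩ Gita ∩ Zara: 14:00-14:15, 15:15-17:45.
The last common window of at least 45 minutes is 15:15-17:45; a 45-minute meeting can start as late as 17:00 and still end by 17:45.

17:00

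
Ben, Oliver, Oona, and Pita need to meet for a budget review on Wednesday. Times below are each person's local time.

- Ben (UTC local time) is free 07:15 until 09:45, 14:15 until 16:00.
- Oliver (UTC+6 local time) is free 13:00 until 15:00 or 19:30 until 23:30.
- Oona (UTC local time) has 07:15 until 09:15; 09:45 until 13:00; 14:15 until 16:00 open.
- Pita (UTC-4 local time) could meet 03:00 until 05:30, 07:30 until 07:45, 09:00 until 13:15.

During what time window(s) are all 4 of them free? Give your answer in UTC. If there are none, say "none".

Ben in UTC: 07:15-09:45, 14:15-16:00.
Oliver in UTC: 07:00-09:00, 13:30-17:30 (subtract 6h to convert from UTC+6).
Oona in UTC: 07:15-09:15, 09:45-13:00, 14:15-16:00.
Pita in UTC: 07:00-09:30, 11:30-11:45, 13:00-17:15 (add 4h to convert from UTC-4).
Ben ∩ Oliver: 07:15-09:00, 14:15-16:00.
Ben ∩ Oliver ∩ Oona: 07:15-09:00, 14:15-16:00.
Ben ∩ Oliver ∩ Oona ∩ Pita: 07:15-09:00, 14:15-16:00.

07:15-09:00, 14:15-16:00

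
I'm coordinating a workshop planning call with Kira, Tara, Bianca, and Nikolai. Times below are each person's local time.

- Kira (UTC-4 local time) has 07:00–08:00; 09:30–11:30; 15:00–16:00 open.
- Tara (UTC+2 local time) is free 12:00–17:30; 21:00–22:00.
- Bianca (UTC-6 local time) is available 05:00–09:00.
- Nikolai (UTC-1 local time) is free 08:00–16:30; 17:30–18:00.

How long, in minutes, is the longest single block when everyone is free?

90

Kira in UTC: 11:00-12:00, 13:30-15:30, 19:00-20:00 (add 4h to convert from UTC-4).
Tara in UTC: 10:00-15:30, 19:00-20:00 (subtract 2h to convert from UTC+2).
Bianca in UTC: 11:00-15:00 (add 6h to convert from UTC-6).
Nikolai in UTC: 09:00-17:30, 18:30-19:00 (add 1h to convert from UTC-1).
Kira ∩ Tara: 11:00-12:00, 13:30-15:30, 19:00-20:00.
Kira ∩ Tara ∩ Bianca: 11:00-12:00, 13:30-15:00.
Kira ∩ Tara ∩ Bianca ∩ Nikolai: 11:00-12:00, 13:30-15:00.
Those are the intersection windows.
The longest is 13:30-15:00 at 90 minutes.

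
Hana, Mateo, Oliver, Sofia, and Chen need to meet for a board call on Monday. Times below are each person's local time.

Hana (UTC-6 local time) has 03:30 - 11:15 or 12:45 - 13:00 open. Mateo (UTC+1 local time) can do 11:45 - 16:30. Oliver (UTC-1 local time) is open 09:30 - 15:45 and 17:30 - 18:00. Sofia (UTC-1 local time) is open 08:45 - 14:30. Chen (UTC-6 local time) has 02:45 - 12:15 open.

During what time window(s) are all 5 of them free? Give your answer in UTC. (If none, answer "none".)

10:45-15:30

Hana in UTC: 09:30-17:15, 18:45-19:00 (add 6h to convert from UTC-6).
Mateo in UTC: 10:45-15:30 (subtract 1h to convert from UTC+1).
Oliver in UTC: 10:30-16:45, 18:30-19:00 (add 1h to convert from UTC-1).
Sofia in UTC: 09:45-15:30 (add 1h to convert from UTC-1).
Chen in UTC: 08:45-18:15 (add 6h to convert from UTC-6).
Hana ∩ Mateo: 10:45-15:30.
Hana ∩ Mateo ∩ Oliver: 10:45-15:30.
Hana ∩ Mateo ∩ Oliver ∩ Sofia: 10:45-15:30.
Hana ∩ Mateo ∩ Oliver ∩ Sofia ∩ Chen: 10:45-15:30.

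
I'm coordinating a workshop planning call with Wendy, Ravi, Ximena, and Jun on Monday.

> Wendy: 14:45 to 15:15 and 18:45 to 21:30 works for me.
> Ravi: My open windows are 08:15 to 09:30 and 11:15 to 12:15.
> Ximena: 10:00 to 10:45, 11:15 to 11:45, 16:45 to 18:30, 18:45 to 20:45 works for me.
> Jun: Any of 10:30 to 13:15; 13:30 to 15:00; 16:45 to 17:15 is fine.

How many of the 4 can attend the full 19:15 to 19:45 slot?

Wendy and Ximena can make the full 19:15-19:45 slot — that's 2.

2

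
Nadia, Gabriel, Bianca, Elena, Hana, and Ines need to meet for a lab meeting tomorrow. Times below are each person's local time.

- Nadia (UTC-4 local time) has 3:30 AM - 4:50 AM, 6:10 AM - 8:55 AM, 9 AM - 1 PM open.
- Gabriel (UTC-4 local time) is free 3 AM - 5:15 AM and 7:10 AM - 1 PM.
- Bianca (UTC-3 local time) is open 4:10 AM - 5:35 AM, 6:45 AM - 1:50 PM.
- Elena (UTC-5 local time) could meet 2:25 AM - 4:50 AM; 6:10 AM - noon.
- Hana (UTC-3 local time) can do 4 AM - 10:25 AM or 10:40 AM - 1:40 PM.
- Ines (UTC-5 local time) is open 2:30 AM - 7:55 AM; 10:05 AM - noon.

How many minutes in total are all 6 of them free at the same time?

265

Nadia in UTC: 07:30-08:50, 10:10-12:55, 13:00-17:00 (add 4h to convert from UTC-4).
Gabriel in UTC: 07:00-09:15, 11:10-17:00 (add 4h to convert from UTC-4).
Bianca in UTC: 07:10-08:35, 09:45-16:50 (add 3h to convert from UTC-3).
Elena in UTC: 07:25-09:50, 11:10-17:00 (add 5h to convert from UTC-5).
Hana in UTC: 07:00-13:25, 13:40-16:40 (add 3h to convert from UTC-3).
Ines in UTC: 07:30-12:55, 15:05-17:00 (add 5h to convert from UTC-5).
Nadia ∩ Gabriel: 07:30-08:50, 11:10-12:55, 13:00-17:00.
Nadia ∩ Gabriel ∩ Bianca: 07:30-08:35, 11:10-12:55, 13:00-16:50.
Nadia ∩ Gabriel ∩ Bianca ∩ Elena: 07:30-08:35, 11:10-12:55, 13:00-16:50.
Nadia ∩ Gabriel ∩ Bianca ∩ Elena ∩ Hana: 07:30-08:35, 11:10-12:55, 13:00-13:25, 13:40-16:40.
Nadia ∩ Gabriel ∩ Bianca ∩ Elena ∩ Hana ∩ Ines: 07:30-08:35, 11:10-12:55, 15:05-16:40.
Summing the common windows: 65 + 105 + 95 = 265 minutes.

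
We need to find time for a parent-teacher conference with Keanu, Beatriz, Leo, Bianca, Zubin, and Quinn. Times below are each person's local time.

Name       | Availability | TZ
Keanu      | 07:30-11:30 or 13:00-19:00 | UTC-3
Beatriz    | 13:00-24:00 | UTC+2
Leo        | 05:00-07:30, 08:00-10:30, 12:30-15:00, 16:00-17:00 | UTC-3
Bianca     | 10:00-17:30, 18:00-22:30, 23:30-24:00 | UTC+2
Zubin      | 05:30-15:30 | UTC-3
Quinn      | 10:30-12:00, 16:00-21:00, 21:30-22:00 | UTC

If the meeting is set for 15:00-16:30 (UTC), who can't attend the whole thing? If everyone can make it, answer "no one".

Bianca, Keanu, Leo, Quinn

Keanu in UTC: 10:30-14:30, 16:00-22:00 (add 3h to convert from UTC-3).
Beatriz in UTC: 11:00-22:00 (subtract 2h to convert from UTC+2).
Leo in UTC: 08:00-10:30, 11:00-13:30, 15:30-18:00, 19:00-20:00 (add 3h to convert from UTC-3).
Bianca in UTC: 08:00-15:30, 16:00-20:30, 21:30-22:00 (subtract 2h to convert from UTC+2).
Zubin in UTC: 08:30-18:30 (add 3h to convert from UTC-3).
Quinn in UTC: 10:30-12:00, 16:00-21:00, 21:30-22:00.
Keanu: not fully free for 15:00-16:30. Beatriz: free for 15:00-16:30. Leo: not fully free for 15:00-16:30. Bianca: not fully free for 15:00-16:30. Zubin: free for 15:00-16:30. Quinn: not fully free for 15:00-16:30.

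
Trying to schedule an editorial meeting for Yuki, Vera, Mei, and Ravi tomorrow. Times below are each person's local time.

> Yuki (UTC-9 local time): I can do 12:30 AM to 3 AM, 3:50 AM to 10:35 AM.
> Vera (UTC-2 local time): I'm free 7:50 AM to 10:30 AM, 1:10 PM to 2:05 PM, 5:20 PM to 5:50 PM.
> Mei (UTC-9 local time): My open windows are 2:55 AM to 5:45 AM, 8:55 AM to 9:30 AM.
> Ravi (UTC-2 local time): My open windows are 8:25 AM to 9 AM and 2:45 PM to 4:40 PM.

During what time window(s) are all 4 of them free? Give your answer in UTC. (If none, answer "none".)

Yuki in UTC: 09:30-12:00, 12:50-19:35 (add 9h to convert from UTC-9).
Vera in UTC: 09:50-12:30, 15:10-16:05, 19:20-19:50 (add 2h to convert from UTC-2).
Mei in UTC: 11:55-14:45, 17:55-18:30 (add 9h to convert from UTC-9).
Ravi in UTC: 10:25-11:00, 16:45-18:40 (add 2h to convert from UTC-2).
Yuki ∩ Vera: 09:50-12:00, 15:10-16:05, 19:20-19:35.
Yuki ∩ Vera ∩ Mei: 11:55-12:00.
Yuki ∩ Vera ∩ Mei ∩ Ravi: ∅.
There is no time when everyone is free.

none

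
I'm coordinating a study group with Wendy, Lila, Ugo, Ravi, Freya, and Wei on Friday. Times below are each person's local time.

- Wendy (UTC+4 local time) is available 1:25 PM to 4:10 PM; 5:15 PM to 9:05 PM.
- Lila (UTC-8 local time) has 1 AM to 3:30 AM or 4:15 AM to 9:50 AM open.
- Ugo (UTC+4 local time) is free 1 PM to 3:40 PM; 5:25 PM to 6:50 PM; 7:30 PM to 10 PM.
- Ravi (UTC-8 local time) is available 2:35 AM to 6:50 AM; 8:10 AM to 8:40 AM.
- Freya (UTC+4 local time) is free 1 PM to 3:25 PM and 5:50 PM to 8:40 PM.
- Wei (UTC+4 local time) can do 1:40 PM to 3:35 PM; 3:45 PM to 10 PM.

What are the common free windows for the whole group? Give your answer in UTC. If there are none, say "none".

Wendy in UTC: 09:25-12:10, 13:15-17:05 (subtract 4h to convert from UTC+4).
Lila in UTC: 09:00-11:30, 12:15-17:50 (add 8h to convert from UTC-8).
Ugo in UTC: 09:00-11:40, 13:25-14:50, 15:30-18:00 (subtract 4h to convert from UTC+4).
Ravi in UTC: 10:35-14:50, 16:10-16:40 (add 8h to convert from UTC-8).
Freya in UTC: 09:00-11:25, 13:50-16:40 (subtract 4h to convert from UTC+4).
Wei in UTC: 09:40-11:35, 11:45-18:00 (subtract 4h to convert from UTC+4).
Wendy ∩ Lila: 09:25-11:30, 13:15-17:05.
Wendy ∩ Lila ∩ Ugo: 09:25-11:30, 13:25-14:50, 15:30-17:05.
Wendy ∩ Lila ∩ Ugo ∩ Ravi: 10:35-11:30, 13:25-14:50, 16:10-16:40.
Wendy ∩ Lila ∩ Ugo ∩ Ravi ∩ Freya: 10:35-11:25, 13:50-14:50, 16:10-16:40.
Wendy ∩ Lila ∩ Ugo ∩ Ravi ∩ Freya ∩ Wei: 10:35-11:25, 13:50-14:50, 16:10-16:40.

10:35-11:25, 13:50-14:50, 16:10-16:40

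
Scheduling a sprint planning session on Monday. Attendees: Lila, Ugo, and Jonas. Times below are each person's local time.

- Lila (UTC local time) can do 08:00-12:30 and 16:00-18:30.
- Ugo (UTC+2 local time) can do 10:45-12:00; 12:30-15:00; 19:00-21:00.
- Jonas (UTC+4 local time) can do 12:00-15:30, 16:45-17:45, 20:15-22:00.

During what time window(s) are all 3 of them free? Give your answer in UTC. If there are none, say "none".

08:45-10:00, 10:30-11:30, 17:00-18:00

Lila in UTC: 08:00-12:30, 16:00-18:30.
Ugo in UTC: 08:45-10:00, 10:30-13:00, 17:00-19:00 (subtract 2h to convert from UTC+2).
Jonas in UTC: 08:00-11:30, 12:45-13:45, 16:15-18:00 (subtract 4h to convert from UTC+4).
Lila ∩ Ugo: 08:45-10:00, 10:30-12:30, 17:00-18:30.
Lila ∩ Ugo ∩ Jonas: 08:45-10:00, 10:30-11:30, 17:00-18:00.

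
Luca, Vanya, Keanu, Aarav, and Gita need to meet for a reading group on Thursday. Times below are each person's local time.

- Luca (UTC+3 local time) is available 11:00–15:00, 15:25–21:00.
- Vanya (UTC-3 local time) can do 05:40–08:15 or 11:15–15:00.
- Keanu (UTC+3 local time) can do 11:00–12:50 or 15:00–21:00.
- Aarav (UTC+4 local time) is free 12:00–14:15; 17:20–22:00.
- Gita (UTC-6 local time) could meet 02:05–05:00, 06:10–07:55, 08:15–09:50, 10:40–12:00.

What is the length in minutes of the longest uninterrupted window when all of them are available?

Luca in UTC: 08:00-12:00, 12:25-18:00 (subtract 3h to convert from UTC+3).
Vanya in UTC: 08:40-11:15, 14:15-18:00 (add 3h to convert from UTC-3).
Keanu in UTC: 08:00-09:50, 12:00-18:00 (subtract 3h to convert from UTC+3).
Aarav in UTC: 08:00-10:15, 13:20-18:00 (subtract 4h to convert from UTC+4).
Gita in UTC: 08:05-11:00, 12:10-13:55, 14:15-15:50, 16:40-18:00 (add 6h to convert from UTC-6).
Luca ∩ Vanya: 08:40-11:15, 14:15-18:00.
Luca ∩ Vanya ∩ Keanu: 08:40-09:50, 14:15-18:00.
Luca ∩ Vanya ∩ Keanu ∩ Aarav: 08:40-09:50, 14:15-18:00.
Luca ∩ Vanya ∩ Keanu ∩ Aarav ∩ Gita: 08:40-09:50, 14:15-15:50, 16:40-18:00.
Those are the intersection windows.
The longest is 14:15-15:50 at 95 minutes.

95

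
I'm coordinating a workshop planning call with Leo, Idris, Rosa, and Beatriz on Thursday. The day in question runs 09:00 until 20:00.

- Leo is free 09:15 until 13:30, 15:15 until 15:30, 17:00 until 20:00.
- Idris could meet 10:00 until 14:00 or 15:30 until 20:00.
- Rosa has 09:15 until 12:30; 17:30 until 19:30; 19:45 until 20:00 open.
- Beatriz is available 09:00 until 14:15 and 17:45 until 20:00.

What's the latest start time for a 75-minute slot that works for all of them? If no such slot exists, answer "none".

Leo ∩ Idris: 10:00-13:30, 17:00-20:00.
Leo ∩ Idris ∩ Rosa: 10:00-12:30, 17:30-19:30, 19:45-20:00.
Leo ∩ Idris ∩ Rosa ∩ Beatriz: 10:00-12:30, 17:45-19:30, 19:45-20:00.
Those are the intersection windows.
The last common window of at least 75 minutes is 17:45-19:30; a 75-minute meeting can start as late as 18:15 and still end by 19:30.

18:15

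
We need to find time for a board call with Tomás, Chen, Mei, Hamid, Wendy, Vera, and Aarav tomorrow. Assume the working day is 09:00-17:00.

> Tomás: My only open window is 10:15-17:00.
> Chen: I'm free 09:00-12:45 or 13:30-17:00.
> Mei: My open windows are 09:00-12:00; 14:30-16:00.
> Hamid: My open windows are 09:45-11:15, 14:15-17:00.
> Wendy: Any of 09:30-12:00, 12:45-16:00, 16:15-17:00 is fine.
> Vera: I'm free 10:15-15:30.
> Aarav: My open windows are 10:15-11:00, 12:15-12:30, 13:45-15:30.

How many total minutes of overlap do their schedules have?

Tomás ∩ Chen: 10:15-12:45, 13:30-17:00.
Tomás ∩ Chen ∩ Mei: 10:15-12:00, 14:30-16:00.
Tomás ∩ Chen ∩ Mei ∩ Hamid: 10:15-11:15, 14:30-16:00.
Tomás ∩ Chen ∩ Mei ∩ Hamid ∩ Wendy: 10:15-11:15, 14:30-16:00.
Tomás ∩ Chen ∩ Mei ∩ Hamid ∩ Wendy ∩ Vera: 10:15-11:15, 14:30-15:30.
Tomás ∩ Chen ∩ Mei ∩ Hamid ∩ Wendy ∩ Vera ∩ Aarav: 10:15-11:00, 14:30-15:30.
Summing the common windows: 45 + 60 = 105 minutes.

105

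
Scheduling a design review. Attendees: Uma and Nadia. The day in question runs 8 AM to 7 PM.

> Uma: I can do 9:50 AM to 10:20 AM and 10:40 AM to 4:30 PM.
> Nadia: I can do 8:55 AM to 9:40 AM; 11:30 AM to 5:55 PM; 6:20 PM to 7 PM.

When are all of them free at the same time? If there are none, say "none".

Uma ∩ Nadia: 11:30-16:30.

11:30-16:30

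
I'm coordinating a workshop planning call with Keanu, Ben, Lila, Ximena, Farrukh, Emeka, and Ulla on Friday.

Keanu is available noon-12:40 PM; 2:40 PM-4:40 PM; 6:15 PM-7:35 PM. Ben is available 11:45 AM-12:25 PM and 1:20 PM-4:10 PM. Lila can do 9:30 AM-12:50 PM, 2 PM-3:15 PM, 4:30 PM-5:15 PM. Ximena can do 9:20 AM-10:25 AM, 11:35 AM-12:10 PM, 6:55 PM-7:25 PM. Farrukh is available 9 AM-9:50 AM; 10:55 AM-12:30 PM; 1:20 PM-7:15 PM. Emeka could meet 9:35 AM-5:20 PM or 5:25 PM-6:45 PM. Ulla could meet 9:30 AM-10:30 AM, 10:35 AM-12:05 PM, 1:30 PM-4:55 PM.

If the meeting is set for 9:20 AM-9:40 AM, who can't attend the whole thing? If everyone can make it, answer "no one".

Ben, Emeka, Keanu, Lila, Ulla

Keanu: not fully free for 09:20-09:40. Ben: not fully free for 09:20-09:40. Lila: not fully free for 09:20-09:40. Ximena: free for 09:20-09:40. Farrukh: free for 09:20-09:40. Emeka: not fully free for 09:20-09:40. Ulla: not fully free for 09:20-09:40.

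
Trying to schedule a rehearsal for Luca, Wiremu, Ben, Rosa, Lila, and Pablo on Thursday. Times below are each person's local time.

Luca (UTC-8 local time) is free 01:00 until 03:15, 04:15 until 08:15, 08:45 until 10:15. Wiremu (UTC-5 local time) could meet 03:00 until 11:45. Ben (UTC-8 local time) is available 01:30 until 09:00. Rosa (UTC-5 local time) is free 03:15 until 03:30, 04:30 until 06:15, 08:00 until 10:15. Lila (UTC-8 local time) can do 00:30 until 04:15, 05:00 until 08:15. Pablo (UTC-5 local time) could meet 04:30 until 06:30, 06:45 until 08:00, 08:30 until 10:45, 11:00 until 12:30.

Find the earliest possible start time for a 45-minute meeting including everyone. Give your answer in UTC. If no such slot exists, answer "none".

09:30

Luca in UTC: 09:00-11:15, 12:15-16:15, 16:45-18:15 (add 8h to convert from UTC-8).
Wiremu in UTC: 08:00-16:45 (add 5h to convert from UTC-5).
Ben in UTC: 09:30-17:00 (add 8h to convert from UTC-8).
Rosa in UTC: 08:15-08:30, 09:30-11:15, 13:00-15:15 (add 5h to convert from UTC-5).
Lila in UTC: 08:30-12:15, 13:00-16:15 (add 8h to convert from UTC-8).
Pablo in UTC: 09:30-11:30, 11:45-13:00, 13:30-15:45, 16:00-17:30 (add 5h to convert from UTC-5).
Luca ∩ Wiremu: 09:00-11:15, 12:15-16:15.
Luca ∩ Wiremu ∩ Ben: 09:30-11:15, 12:15-16:15.
Luca ∩ Wiremu ∩ Ben ∩ Rosa: 09:30-11:15, 13:00-15:15.
Luca ∩ Wiremu ∩ Ben ∩ Rosa ∩ Lila: 09:30-11:15, 13:00-15:15.
Luca ∩ Wiremu ∩ Ben ∩ Rosa ∩ Lila ∩ Pablo: 09:30-11:15, 13:30-15:15.
The first common window of at least 45 minutes is 09:30-11:15, so the earliest start is 09:30.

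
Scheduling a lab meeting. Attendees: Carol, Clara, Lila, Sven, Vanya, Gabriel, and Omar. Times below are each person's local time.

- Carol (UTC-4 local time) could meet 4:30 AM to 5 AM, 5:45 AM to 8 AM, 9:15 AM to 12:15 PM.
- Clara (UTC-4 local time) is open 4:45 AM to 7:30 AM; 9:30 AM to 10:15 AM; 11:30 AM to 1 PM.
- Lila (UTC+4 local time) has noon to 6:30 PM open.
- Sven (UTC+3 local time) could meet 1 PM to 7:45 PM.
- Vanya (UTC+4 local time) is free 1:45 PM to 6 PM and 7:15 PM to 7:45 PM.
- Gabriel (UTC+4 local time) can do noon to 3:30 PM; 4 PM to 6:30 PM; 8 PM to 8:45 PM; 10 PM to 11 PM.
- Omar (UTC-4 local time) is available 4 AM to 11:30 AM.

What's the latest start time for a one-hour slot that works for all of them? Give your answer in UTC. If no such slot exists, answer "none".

Carol in UTC: 08:30-09:00, 09:45-12:00, 13:15-16:15 (add 4h to convert from UTC-4).
Clara in UTC: 08:45-11:30, 13:30-14:15, 15:30-17:00 (add 4h to convert from UTC-4).
Lila in UTC: 08:00-14:30 (subtract 4h to convert from UTC+4).
Sven in UTC: 10:00-16:45 (subtract 3h to convert from UTC+3).
Vanya in UTC: 09:45-14:00, 15:15-15:45 (subtract 4h to convert from UTC+4).
Gabriel in UTC: 08:00-11:30, 12:00-14:30, 16:00-16:45, 18:00-19:00 (subtract 4h to convert from UTC+4).
Omar in UTC: 08:00-15:30 (add 4h to convert from UTC-4).
Carol ∩ Clara: 08:45-09:00, 09:45-11:30, 13:30-14:15, 15:30-16:15.
Carol ∩ Clara ∩ Lila: 08:45-09:00, 09:45-11:30, 13:30-14:15.
Carol ∩ Clara ∩ Lila ∩ Sven: 10:00-11:30, 13:30-14:15.
Carol ∩ Clara ∩ Lila ∩ Sven ∩ Vanya: 10:00-11:30, 13:30-14:00.
Carol ∩ Clara ∩ Lila ∩ Sven ∩ Vanya ∩ Gabriel: 10:00-11:30, 13:30-14:00.
Carol ∩ Clara ∩ Lila ∩ Sven ∩ Vanya ∩ Gabriel ∩ Omar: 10:00-11:30, 13:30-14:00.
The last common window of at least 60 minutes is 10:00-11:30; a 60-minute meeting can start as late as 10:30 and still end by 11:30.

10:30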